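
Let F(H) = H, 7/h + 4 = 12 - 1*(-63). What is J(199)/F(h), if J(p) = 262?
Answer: 18602/7 ≈ 2657.4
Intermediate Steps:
h = 7/71 (h = 7/(-4 + (12 - 1*(-63))) = 7/(-4 + (12 + 63)) = 7/(-4 + 75) = 7/71 ≈ 0.098592)
J(199)/F(h) = 262/(7/71) = 262*(71/7) = 18602/7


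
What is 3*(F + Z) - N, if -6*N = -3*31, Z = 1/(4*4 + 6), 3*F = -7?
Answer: -246/11 ≈ -22.364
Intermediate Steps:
F = -7/3 (F = (⅓)*(-7) = -7/3 ≈ -2.3333)
Z = 1/22 (Z = 1/(16 + 6) = 1/22 ≈ 0.045455)
N = 31/2 (N = -(-1)*31/2 = -⅙*(-93) = 31/2 ≈ 15.500)
3*(F + Z) - N = 3*(-7/3 + 1/22) - 1*31/2 = 3*(-151/66) - 31/2 = -151/22 - 31/2 = -246/11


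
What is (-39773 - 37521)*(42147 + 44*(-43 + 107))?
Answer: -3475370122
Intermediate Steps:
(-39773 - 37521)*(42147 + 44*(-43 + 107)) = -77294*(42147 + 44*64) = -77294*(42147 + 2816) = -77294*44963 = -3475370122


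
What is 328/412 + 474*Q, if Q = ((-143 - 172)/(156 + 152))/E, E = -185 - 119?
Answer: 1646911/688864 ≈ 2.3908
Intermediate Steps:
E = -304
Q = 45/13376 (Q = ((-143 - 172)/(156 + 152))/(-304) = -315/308*(-1/304) = -315*1/308*(-1/304) = -45/44*(-1/304) = 45/13376 ≈ 0.0033642)
328/412 + 474*Q = 328/412 + 474*(45/13376) = 328*(1/412) + 10665/6688 = 82/103 + 10665/6688 = 1646911/688864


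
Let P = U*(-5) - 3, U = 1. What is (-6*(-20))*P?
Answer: -960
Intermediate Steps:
P = -8 (P = 1*(-5) - 3 = -5 - 3 = -8)
(-6*(-20))*P = -6*(-20)*(-8) = 120*(-8) = -960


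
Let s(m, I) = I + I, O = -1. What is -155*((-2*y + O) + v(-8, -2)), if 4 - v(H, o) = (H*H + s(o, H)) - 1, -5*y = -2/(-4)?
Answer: 6789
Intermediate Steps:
s(m, I) = 2*I
y = -⅒ (y = -(-2)/(5*(-4)) = -(-2)*(-1)/(5*4) = -⅕*½ = -⅒ ≈ -0.10000)
v(H, o) = 5 - H² - 2*H (v(H, o) = 4 - ((H*H + 2*H) - 1) = 4 - ((H² + 2*H) - 1) = 4 - (-1 + H² + 2*H) = 4 + (1 - H² - 2*H) = 5 - H² - 2*H)
-155*((-2*y + O) + v(-8, -2)) = -155*((-2*(-⅒) - 1) + (5 - 1*(-8)² - 2*(-8))) = -155*((⅕ - 1) + (5 - 1*64 + 16)) = -155*(-⅘ + (5 - 64 + 16)) = -155*(-⅘ - 43) = -155*(-219/5) = 6789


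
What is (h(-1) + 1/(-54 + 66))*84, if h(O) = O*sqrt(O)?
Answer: 7 - 84*I ≈ 7.0 - 84.0*I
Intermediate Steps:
h(O) = O**(3/2)
(h(-1) + 1/(-54 + 66))*84 = ((-1)**(3/2) + 1/(-54 + 66))*84 = (-I + 1/12)*84 = (1/12 - I)*84 = 7 - 84*I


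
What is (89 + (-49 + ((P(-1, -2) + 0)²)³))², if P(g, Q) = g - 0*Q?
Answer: 1681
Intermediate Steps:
P(g, Q) = g (P(g, Q) = g - 1*0 = g + 0 = g)
(89 + (-49 + ((P(-1, -2) + 0)²)³))² = (89 + (-49 + ((-1 + 0)²)³))² = (89 + (-49 + ((-1)²)³))² = (89 + (-49 + 1³))² = (89 + (-49 + 1))² = (89 - 48)² = 41² = 1681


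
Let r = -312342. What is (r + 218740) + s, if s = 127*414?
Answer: -41024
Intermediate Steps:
s = 52578
(r + 218740) + s = (-312342 + 218740) + 52578 = -93602 + 52578 = -41024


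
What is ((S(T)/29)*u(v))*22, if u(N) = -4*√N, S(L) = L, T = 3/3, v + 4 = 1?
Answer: -88*I*√3/29 ≈ -5.2559*I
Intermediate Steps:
v = -3 (v = -4 + 1 = -3)
T = 1 (T = 3*(⅓) = 1)
((S(T)/29)*u(v))*22 = ((1/29)*(-4*I*√3))*22 = ((1*(1/29))*(-4*I*√3))*22 = ((-4*I*√3)/29)*22 = -4*I*√3/29*22 = -88*I*√3/29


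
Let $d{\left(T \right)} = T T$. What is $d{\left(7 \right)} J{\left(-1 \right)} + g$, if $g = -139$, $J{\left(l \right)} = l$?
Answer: $-188$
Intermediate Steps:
$d{\left(T \right)} = T^{2}$
$d{\left(7 \right)} J{\left(-1 \right)} + g = 7^{2} \left(-1\right) - 139 = 49 \left(-1\right) - 139 = -49 - 139 = -188$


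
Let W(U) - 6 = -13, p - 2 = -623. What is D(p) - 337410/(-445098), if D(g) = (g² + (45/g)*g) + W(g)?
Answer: 28610881492/74183 ≈ 3.8568e+5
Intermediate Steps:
p = -621 (p = 2 - 623 = -621)
W(U) = -7 (W(U) = 6 - 13 = -7)
D(g) = 38 + g² (D(g) = (g² + (45/g)*g) - 7 = (g² + 45) - 7 = (45 + g²) - 7 = 38 + g²)
D(p) - 337410/(-445098) = (38 + (-621)²) - 337410/(-445098) = (38 + 385641) - 337410*(-1)/445098 = 385679 - 1*(-56235/74183) = 385679 + 56235/74183 = 28610881492/74183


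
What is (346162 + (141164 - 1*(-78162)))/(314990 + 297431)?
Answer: 565488/612421 ≈ 0.92336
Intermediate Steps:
(346162 + (141164 - 1*(-78162)))/(314990 + 297431) = (346162 + (141164 + 78162))/612421 = (346162 + 219326)*(1/612421) = 565488*(1/612421) = 565488/612421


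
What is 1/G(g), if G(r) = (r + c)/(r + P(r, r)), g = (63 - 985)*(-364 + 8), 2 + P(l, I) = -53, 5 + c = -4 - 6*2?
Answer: 328177/328211 ≈ 0.99990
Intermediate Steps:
c = -21 (c = -5 + (-4 - 6*2) = -5 + (-4 - 12) = -5 - 16 = -21)
P(l, I) = -55 (P(l, I) = -2 - 53 = -55)
g = 328232 (g = -922*(-356) = 328232)
G(r) = (-21 + r)/(-55 + r) (G(r) = (r - 21)/(r - 55) = (-21 + r)/(-55 + r))
1/G(g) = 1/((-21 + 328232)/(-55 + 328232)) = 1/(328211/328177) = 328177/328211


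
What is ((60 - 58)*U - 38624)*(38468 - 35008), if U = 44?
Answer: -133334560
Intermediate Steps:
((60 - 58)*U - 38624)*(38468 - 35008) = ((60 - 58)*44 - 38624)*(38468 - 35008) = (2*44 - 38624)*3460 = (88 - 38624)*3460 = -38536*3460 = -133334560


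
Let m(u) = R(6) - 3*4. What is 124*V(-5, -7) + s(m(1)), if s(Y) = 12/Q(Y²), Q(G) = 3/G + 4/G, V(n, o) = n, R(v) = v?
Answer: -3908/7 ≈ -558.29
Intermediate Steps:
m(u) = -6 (m(u) = 6 - 3*4 = 6 - 12 = -6)
Q(G) = 7/G
s(Y) = 12*Y²/7 (s(Y) = 12/((7/(Y²))) = 12/((7/Y²)) = 12*(Y²/7) = 12*Y²/7)
124*V(-5, -7) + s(m(1)) = 124*(-5) + (12/7)*(-6)² = -620 + (12/7)*36 = -620 + 432/7 = -3908/7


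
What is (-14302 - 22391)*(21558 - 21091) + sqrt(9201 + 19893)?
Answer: -17135631 + sqrt(29094) ≈ -1.7135e+7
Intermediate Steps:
(-14302 - 22391)*(21558 - 21091) + sqrt(9201 + 19893) = -36693*467 + sqrt(29094) = -17135631 + sqrt(29094)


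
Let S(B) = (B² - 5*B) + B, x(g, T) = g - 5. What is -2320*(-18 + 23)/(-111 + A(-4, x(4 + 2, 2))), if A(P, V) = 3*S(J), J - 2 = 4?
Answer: 464/3 ≈ 154.67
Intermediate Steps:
J = 6 (J = 2 + 4 = 6)
x(g, T) = -5 + g
S(B) = B² - 4*B
A(P, V) = 36 (A(P, V) = 3*(6*(-4 + 6)) = 3*(6*2) = 3*12 = 36)
-2320*(-18 + 23)/(-111 + A(-4, x(4 + 2, 2))) = -2320*(-18 + 23)/(-111 + 36) = -11600/(-75) = -11600*(-1)/75 = -2320*(-1/15) = 464/3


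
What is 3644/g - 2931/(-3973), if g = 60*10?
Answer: 4059053/595950 ≈ 6.8111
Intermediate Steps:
g = 600
3644/g - 2931/(-3973) = 3644/600 - 2931/(-3973) = 3644*(1/600) - 2931*(-1/3973) = 911/150 + 2931/3973 = 4059053/595950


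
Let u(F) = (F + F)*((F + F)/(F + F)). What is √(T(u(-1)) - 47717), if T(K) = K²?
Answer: I*√47713 ≈ 218.43*I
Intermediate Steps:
u(F) = 2*F (u(F) = (2*F)*((2*F)/((2*F))) = (2*F)*((2*F)*(1/(2*F))) = (2*F)*1 = 2*F)
√(T(u(-1)) - 47717) = √((2*(-1))² - 47717) = √((-2)² - 47717) = √(4 - 47717) = √(-47713) = I*√47713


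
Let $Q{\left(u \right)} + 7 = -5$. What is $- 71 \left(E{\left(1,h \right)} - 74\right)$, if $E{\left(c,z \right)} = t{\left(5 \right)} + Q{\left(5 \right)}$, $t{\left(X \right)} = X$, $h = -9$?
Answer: $5751$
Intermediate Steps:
$Q{\left(u \right)} = -12$ ($Q{\left(u \right)} = -7 - 5 = -12$)
$E{\left(c,z \right)} = -7$ ($E{\left(c,z \right)} = 5 - 12 = -7$)
$- 71 \left(E{\left(1,h \right)} - 74\right) = - 71 \left(-7 - 74\right) = \left(-71\right) \left(-81\right) = 5751$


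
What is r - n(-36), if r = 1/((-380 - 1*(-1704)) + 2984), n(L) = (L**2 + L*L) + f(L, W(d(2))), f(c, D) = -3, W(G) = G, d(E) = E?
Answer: -11153411/4308 ≈ -2589.0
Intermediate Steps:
n(L) = -3 + 2*L**2 (n(L) = (L**2 + L*L) - 3 = (L**2 + L**2) - 3 = 2*L**2 - 3 = -3 + 2*L**2)
r = 1/4308 (r = 1/((-380 + 1704) + 2984) = 1/(1324 + 2984) = 1/4308 ≈ 0.00023213)
r - n(-36) = 1/4308 - (-3 + 2*(-36)**2) = 1/4308 - (-3 + 2*1296) = 1/4308 - (-3 + 2592) = 1/4308 - 1*2589 = 1/4308 - 2589 = -11153411/4308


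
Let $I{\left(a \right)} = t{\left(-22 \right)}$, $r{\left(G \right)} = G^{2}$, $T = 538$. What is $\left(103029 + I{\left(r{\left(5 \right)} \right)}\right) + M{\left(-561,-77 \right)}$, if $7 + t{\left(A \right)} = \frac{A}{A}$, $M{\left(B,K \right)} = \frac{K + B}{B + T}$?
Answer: $\frac{2370167}{23} \approx 1.0305 \cdot 10^{5}$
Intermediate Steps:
$M{\left(B,K \right)} = \frac{B + K}{538 + B}$ ($M{\left(B,K \right)} = \frac{K + B}{B + 538} = \frac{B + K}{538 + B}$)
$t{\left(A \right)} = -6$ ($t{\left(A \right)} = -7 + \frac{A}{A} = -7 + 1 = -6$)
$I{\left(a \right)} = -6$
$\left(103029 + I{\left(r{\left(5 \right)} \right)}\right) + M{\left(-561,-77 \right)} = \left(103029 - 6\right) + \frac{-561 - 77}{538 - 561} = 103023 + \frac{1}{-23} \left(-638\right) = 103023 - - \frac{638}{23} = 103023 + \frac{638}{23} = \frac{2370167}{23}$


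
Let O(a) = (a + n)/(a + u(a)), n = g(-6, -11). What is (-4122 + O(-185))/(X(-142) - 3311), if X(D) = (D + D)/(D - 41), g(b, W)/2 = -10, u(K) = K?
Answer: 55812621/44816546 ≈ 1.2454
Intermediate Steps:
g(b, W) = -20 (g(b, W) = 2*(-10) = -20)
n = -20
X(D) = 2*D/(-41 + D) (X(D) = (2*D)/(-41 + D) = 2*D/(-41 + D))
O(a) = (-20 + a)/(2*a) (O(a) = (a - 20)/(a + a) = (-20 + a)/((2*a)) = (-20 + a)*(1/(2*a)) = (-20 + a)/(2*a))
(-4122 + O(-185))/(X(-142) - 3311) = (-4122 + (½)*(-20 - 185)/(-185))/(2*(-142)/(-41 - 142) - 3311) = (-4122 + (½)*(-1/185)*(-205))/(2*(-142)/(-183) - 3311) = (-4122 + 41/74)/(2*(-142)*(-1/183) - 3311) = -304987/(74*(284/183 - 3311)) = -304987/(74*(-605629/183)) = -304987/74*(-183/605629) = 55812621/44816546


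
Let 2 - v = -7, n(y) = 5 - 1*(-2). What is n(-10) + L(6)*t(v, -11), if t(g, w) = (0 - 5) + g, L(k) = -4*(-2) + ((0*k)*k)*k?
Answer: 39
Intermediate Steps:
n(y) = 7 (n(y) = 5 + 2 = 7)
v = 9 (v = 2 - 1*(-7) = 2 + 7 = 9)
L(k) = 8 (L(k) = 8 + (0*k)*k = 8 + 0*k = 8 + 0 = 8)
t(g, w) = -5 + g
n(-10) + L(6)*t(v, -11) = 7 + 8*(-5 + 9) = 7 + 8*4 = 7 + 32 = 39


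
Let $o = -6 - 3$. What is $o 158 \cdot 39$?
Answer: $-55458$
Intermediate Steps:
$o = -9$
$o 158 \cdot 39 = \left(-9\right) 158 \cdot 39 = \left(-1422\right) 39 = -55458$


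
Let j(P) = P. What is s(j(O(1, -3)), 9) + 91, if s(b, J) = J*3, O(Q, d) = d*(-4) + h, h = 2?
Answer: 118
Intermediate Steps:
O(Q, d) = 2 - 4*d (O(Q, d) = d*(-4) + 2 = -4*d + 2 = 2 - 4*d)
s(b, J) = 3*J
s(j(O(1, -3)), 9) + 91 = 3*9 + 91 = 27 + 91 = 118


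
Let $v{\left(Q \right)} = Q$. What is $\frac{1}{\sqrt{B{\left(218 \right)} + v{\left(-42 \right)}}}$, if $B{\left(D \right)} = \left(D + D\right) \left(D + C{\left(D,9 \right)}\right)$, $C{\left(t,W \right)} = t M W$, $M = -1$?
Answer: $- \frac{i \sqrt{760426}}{760426} \approx - 0.0011468 i$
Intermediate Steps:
$C{\left(t,W \right)} = - W t$ ($C{\left(t,W \right)} = t \left(-1\right) W = - t W = - W t$)
$B{\left(D \right)} = - 16 D^{2}$ ($B{\left(D \right)} = \left(D + D\right) \left(D - 9 D\right) = 2 D \left(D - 9 D\right) = 2 D \left(- 8 D\right) = - 16 D^{2}$)
$\frac{1}{\sqrt{B{\left(218 \right)} + v{\left(-42 \right)}}} = \frac{1}{\sqrt{- 16 \cdot 218^{2} - 42}} = \frac{1}{\sqrt{\left(-16\right) 47524 - 42}} = \frac{1}{\sqrt{-760384 - 42}} = \frac{1}{\sqrt{-760426}} = \frac{1}{i \sqrt{760426}} = - \frac{i \sqrt{760426}}{760426}$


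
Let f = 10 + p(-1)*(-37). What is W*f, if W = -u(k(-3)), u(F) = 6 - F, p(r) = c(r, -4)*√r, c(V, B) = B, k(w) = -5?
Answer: -110 - 1628*I ≈ -110.0 - 1628.0*I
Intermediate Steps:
p(r) = -4*√r
W = -11 (W = -(6 - 1*(-5)) = -(6 + 5) = -1*11 = -11)
f = 10 + 148*I (f = 10 - 4*I*(-37) = 10 + 148*I ≈ 10.0 + 148.0*I)
W*f = -11*(10 + 148*I) = -110 - 1628*I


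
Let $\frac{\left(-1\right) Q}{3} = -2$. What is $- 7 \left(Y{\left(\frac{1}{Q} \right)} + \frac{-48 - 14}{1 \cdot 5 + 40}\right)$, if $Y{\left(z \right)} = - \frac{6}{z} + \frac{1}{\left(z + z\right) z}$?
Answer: $\frac{6104}{45} \approx 135.64$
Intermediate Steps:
$Q = 6$ ($Q = \left(-3\right) \left(-2\right) = 6$)
$Y{\left(z \right)} = \frac{1}{2 z^{2}} - \frac{6}{z}$ ($Y{\left(z \right)} = - \frac{6}{z} + \frac{1}{2 z z} = - \frac{6}{z} + \frac{\frac{1}{2} \frac{1}{z}}{z} = - \frac{6}{z} + \frac{1}{2 z^{2}} = \frac{1}{2 z^{2}} - \frac{6}{z}$)
$- 7 \left(Y{\left(\frac{1}{Q} \right)} + \frac{-48 - 14}{1 \cdot 5 + 40}\right) = - 7 \left(\frac{1 - \frac{12}{6}}{2 \cdot \frac{1}{36}} + \frac{-48 - 14}{1 \cdot 5 + 40}\right) = - 7 \left(\frac{\frac{1}{(\frac{1}{6})^{2}} \left(1 - 2\right)}{2} - \frac{62}{5 + 40}\right) = - 7 \left(\frac{1}{2} \cdot 36 \left(1 - 2\right) - \frac{62}{45}\right) = - 7 \left(\frac{1}{2} \cdot 36 \left(-1\right) - \frac{62}{45}\right) = - 7 \left(-18 - \frac{62}{45}\right) = \left(-7\right) \left(- \frac{872}{45}\right) = \frac{6104}{45}$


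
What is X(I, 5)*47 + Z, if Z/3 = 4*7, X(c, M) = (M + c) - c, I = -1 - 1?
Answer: 319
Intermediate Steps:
I = -2
X(c, M) = M
Z = 84 (Z = 3*(4*7) = 3*28 = 84)
X(I, 5)*47 + Z = 5*47 + 84 = 235 + 84 = 319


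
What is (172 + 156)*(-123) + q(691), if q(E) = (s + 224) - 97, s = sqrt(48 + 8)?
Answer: -40217 + 2*sqrt(14) ≈ -40210.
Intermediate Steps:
s = 2*sqrt(14) (s = sqrt(56) = 2*sqrt(14) ≈ 7.4833)
q(E) = 127 + 2*sqrt(14) (q(E) = (2*sqrt(14) + 224) - 97 = (224 + 2*sqrt(14)) - 97 = 127 + 2*sqrt(14))
(172 + 156)*(-123) + q(691) = (172 + 156)*(-123) + (127 + 2*sqrt(14)) = 328*(-123) + (127 + 2*sqrt(14)) = -40344 + (127 + 2*sqrt(14)) = -40217 + 2*sqrt(14)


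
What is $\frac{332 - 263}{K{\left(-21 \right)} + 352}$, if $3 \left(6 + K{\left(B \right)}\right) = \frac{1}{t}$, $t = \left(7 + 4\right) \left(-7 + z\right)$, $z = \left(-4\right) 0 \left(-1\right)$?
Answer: $\frac{693}{3475} \approx 0.19942$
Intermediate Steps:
$z = 0$ ($z = 0 \left(-1\right) = 0$)
$t = -77$ ($t = \left(7 + 4\right) \left(-7 + 0\right) = 11 \left(-7\right) = -77$)
$K{\left(B \right)} = - \frac{1387}{231}$ ($K{\left(B \right)} = -6 + \frac{1}{3 \left(-77\right)} = -6 + \frac{1}{3} \left(- \frac{1}{77}\right) = -6 - \frac{1}{231} = - \frac{1387}{231}$)
$\frac{332 - 263}{K{\left(-21 \right)} + 352} = \frac{332 - 263}{- \frac{1387}{231} + 352} = \frac{69}{\frac{79925}{231}} = 69 \cdot \frac{231}{79925} = \frac{693}{3475}$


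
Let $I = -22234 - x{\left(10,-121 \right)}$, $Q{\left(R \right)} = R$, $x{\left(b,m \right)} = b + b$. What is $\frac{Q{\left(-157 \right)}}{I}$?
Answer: $\frac{157}{22254} \approx 0.0070549$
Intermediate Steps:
$x{\left(b,m \right)} = 2 b$
$I = -22254$ ($I = -22234 - 2 \cdot 10 = -22234 - 20 = -22254$)
$\frac{Q{\left(-157 \right)}}{I} = - \frac{157}{-22254} = \left(-157\right) \left(- \frac{1}{22254}\right) = \frac{157}{22254}$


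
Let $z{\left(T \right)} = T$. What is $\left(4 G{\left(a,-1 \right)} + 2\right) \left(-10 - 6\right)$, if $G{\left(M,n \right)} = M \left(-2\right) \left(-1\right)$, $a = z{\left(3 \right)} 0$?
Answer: $-32$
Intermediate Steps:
$a = 0$ ($a = 3 \cdot 0 = 0$)
$G{\left(M,n \right)} = 2 M$ ($G{\left(M,n \right)} = - 2 M \left(-1\right) = 2 M$)
$\left(4 G{\left(a,-1 \right)} + 2\right) \left(-10 - 6\right) = \left(4 \cdot 2 \cdot 0 + 2\right) \left(-10 - 6\right) = \left(4 \cdot 0 + 2\right) \left(-16\right) = \left(0 + 2\right) \left(-16\right) = 2 \left(-16\right) = -32$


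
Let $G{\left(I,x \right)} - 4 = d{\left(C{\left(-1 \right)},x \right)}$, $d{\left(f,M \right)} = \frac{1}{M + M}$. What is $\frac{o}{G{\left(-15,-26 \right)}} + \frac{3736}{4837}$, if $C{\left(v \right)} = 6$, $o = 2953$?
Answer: $\frac{743523724}{1001259} \approx 742.59$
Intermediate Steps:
$d{\left(f,M \right)} = \frac{1}{2 M}$
$G{\left(I,x \right)} = 4 + \frac{1}{2 x}$
$\frac{o}{G{\left(-15,-26 \right)}} + \frac{3736}{4837} = \frac{2953}{4 + \frac{1}{2 \left(-26\right)}} + \frac{3736}{4837} = \frac{2953}{4 + \frac{1}{2} \left(- \frac{1}{26}\right)} + 3736 \cdot \frac{1}{4837} = \frac{2953}{4 - \frac{1}{52}} + \frac{3736}{4837} = \frac{2953}{\frac{207}{52}} + \frac{3736}{4837} = 2953 \cdot \frac{52}{207} + \frac{3736}{4837} = \frac{153556}{207} + \frac{3736}{4837} = \frac{743523724}{1001259}$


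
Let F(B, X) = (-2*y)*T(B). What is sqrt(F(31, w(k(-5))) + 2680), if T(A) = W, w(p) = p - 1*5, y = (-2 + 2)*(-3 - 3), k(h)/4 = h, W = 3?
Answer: 2*sqrt(670) ≈ 51.769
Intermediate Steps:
k(h) = 4*h
y = 0 (y = 0*(-6) = 0)
w(p) = -5 + p (w(p) = p - 5 = -5 + p)
T(A) = 3
F(B, X) = 0 (F(B, X) = -2*0*3 = 0*3 = 0)
sqrt(F(31, w(k(-5))) + 2680) = sqrt(0 + 2680) = sqrt(2680) = 2*sqrt(670)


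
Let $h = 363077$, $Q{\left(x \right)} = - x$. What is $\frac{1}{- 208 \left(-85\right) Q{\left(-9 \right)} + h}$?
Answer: $\frac{1}{522197} \approx 1.915 \cdot 10^{-6}$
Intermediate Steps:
$\frac{1}{- 208 \left(-85\right) Q{\left(-9 \right)} + h} = \frac{1}{- 208 \left(-85\right) \left(\left(-1\right) \left(-9\right)\right) + 363077} = \frac{1}{- \left(-17680\right) 9 + 363077} = \frac{1}{\left(-1\right) \left(-159120\right) + 363077} = \frac{1}{159120 + 363077} = \frac{1}{522197}$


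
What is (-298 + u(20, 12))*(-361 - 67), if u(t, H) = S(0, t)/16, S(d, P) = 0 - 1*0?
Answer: 127544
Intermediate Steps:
S(d, P) = 0 (S(d, P) = 0 + 0 = 0)
u(t, H) = 0 (u(t, H) = 0/16 = 0*(1/16) = 0)
(-298 + u(20, 12))*(-361 - 67) = (-298 + 0)*(-361 - 67) = -298*(-428) = 127544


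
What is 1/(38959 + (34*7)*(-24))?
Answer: 1/33247 ≈ 3.0078e-5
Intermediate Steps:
1/(38959 + (34*7)*(-24)) = 1/(38959 + 238*(-24)) = 1/(38959 - 5712) = 1/33247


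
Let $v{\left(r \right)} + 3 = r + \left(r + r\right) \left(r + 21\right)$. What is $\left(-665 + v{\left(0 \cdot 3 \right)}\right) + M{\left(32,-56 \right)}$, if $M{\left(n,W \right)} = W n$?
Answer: $-2460$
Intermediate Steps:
$v{\left(r \right)} = -3 + r + 2 r \left(21 + r\right)$ ($v{\left(r \right)} = -3 + \left(r + \left(r + r\right) \left(r + 21\right)\right) = -3 + \left(r + 2 r \left(21 + r\right)\right) = -3 + r + 2 r \left(21 + r\right)$)
$\left(-665 + v{\left(0 \cdot 3 \right)}\right) + M{\left(32,-56 \right)} = \left(-665 + \left(-3 + 2 \left(0 \cdot 3\right)^{2} + 43 \cdot 0 \cdot 3\right)\right) - 1792 = \left(-665 + \left(-3 + 2 \cdot 0^{2} + 43 \cdot 0\right)\right) - 1792 = \left(-665 + \left(-3 + 2 \cdot 0 + 0\right)\right) - 1792 = \left(-665 + \left(-3 + 0 + 0\right)\right) - 1792 = \left(-665 - 3\right) - 1792 = -668 - 1792 = -2460$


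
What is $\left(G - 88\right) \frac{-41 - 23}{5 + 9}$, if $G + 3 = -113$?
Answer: $\frac{6528}{7} \approx 932.57$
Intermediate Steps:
$G = -116$ ($G = -3 - 113 = -116$)
$\left(G - 88\right) \frac{-41 - 23}{5 + 9} = \left(-116 - 88\right) \frac{-41 - 23}{5 + 9} = - 204 \left(- \frac{64}{14}\right) = - 204 \left(\left(-64\right) \frac{1}{14}\right) = \left(-204\right) \left(- \frac{32}{7}\right) = \frac{6528}{7}$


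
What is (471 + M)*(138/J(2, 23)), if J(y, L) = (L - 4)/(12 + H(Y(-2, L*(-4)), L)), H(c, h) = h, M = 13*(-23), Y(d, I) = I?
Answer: 830760/19 ≈ 43724.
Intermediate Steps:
M = -299
J(y, L) = (-4 + L)/(12 + L) (J(y, L) = (L - 4)/(12 + L) = (-4 + L)/(12 + L))
(471 + M)*(138/J(2, 23)) = (471 - 299)*(138/(((-4 + 23)/(12 + 23)))) = 172*(138/((19/35))) = 172*(138/(((1/35)*19))) = 172*(138/(19/35)) = 172*(138*(35/19)) = 172*(4830/19) = 830760/19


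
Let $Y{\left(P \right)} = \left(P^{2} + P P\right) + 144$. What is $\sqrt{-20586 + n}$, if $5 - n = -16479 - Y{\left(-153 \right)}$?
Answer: $2 \sqrt{10715} \approx 207.03$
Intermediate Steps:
$Y{\left(P \right)} = 144 + 2 P^{2}$ ($Y{\left(P \right)} = \left(P^{2} + P^{2}\right) + 144 = 2 P^{2} + 144 = 144 + 2 P^{2}$)
$n = 63446$ ($n = 5 - \left(-16479 - \left(144 + 2 \left(-153\right)^{2}\right)\right) = 5 - \left(-16479 - \left(144 + 2 \cdot 23409\right)\right) = 5 - \left(-16479 - \left(144 + 46818\right)\right) = 5 - \left(-16479 - 46962\right) = 5 - -63441 = 5 + 63441 = 63446$)
$\sqrt{-20586 + n} = \sqrt{-20586 + 63446} = \sqrt{42860} = 2 \sqrt{10715}$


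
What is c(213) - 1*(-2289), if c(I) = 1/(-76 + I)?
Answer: 313594/137 ≈ 2289.0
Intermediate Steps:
c(213) - 1*(-2289) = 1/(-76 + 213) - 1*(-2289) = 1/137 + 2289 = 313594/137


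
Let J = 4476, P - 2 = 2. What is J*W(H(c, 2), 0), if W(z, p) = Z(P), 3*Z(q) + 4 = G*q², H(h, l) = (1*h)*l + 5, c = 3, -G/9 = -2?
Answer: 423728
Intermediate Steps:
G = 18 (G = -9*(-2) = 18)
H(h, l) = 5 + h*l (H(h, l) = h*l + 5 = 5 + h*l)
P = 4 (P = 2 + 2 = 4)
Z(q) = -4/3 + 6*q² (Z(q) = -4/3 + (18*q²)/3 = -4/3 + 6*q²)
W(z, p) = 284/3 (W(z, p) = -4/3 + 6*4² = -4/3 + 6*16 = -4/3 + 96 = 284/3)
J*W(H(c, 2), 0) = 4476*(284/3) = 423728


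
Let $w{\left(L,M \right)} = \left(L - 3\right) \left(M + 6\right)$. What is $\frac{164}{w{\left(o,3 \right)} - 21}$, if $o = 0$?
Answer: $- \frac{41}{12} \approx -3.4167$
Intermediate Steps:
$w{\left(L,M \right)} = \left(-3 + L\right) \left(6 + M\right)$
$\frac{164}{w{\left(o,3 \right)} - 21} = \frac{164}{\left(-18 - 9 + 6 \cdot 0 + 0 \cdot 3\right) - 21} = \frac{164}{\left(-18 - 9 + 0 + 0\right) - 21} = \frac{164}{-27 - 21} = \frac{164}{-48} = 164 \left(- \frac{1}{48}\right) = - \frac{41}{12}$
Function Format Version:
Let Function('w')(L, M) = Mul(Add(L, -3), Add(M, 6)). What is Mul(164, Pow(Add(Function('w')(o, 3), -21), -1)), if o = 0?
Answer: Rational(-41, 12) ≈ -3.4167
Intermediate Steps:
Function('w')(L, M) = Mul(Add(-3, L), Add(6, M))
Mul(164, Pow(Add(Function('w')(o, 3), -21), -1)) = Mul(164, Pow(Add(Add(-18, Mul(-3, 3), Mul(6, 0), Mul(0, 3)), -21), -1)) = Mul(164, Pow(Add(Add(-18, -9, 0, 0), -21), -1)) = Mul(164, Pow(Add(-27, -21), -1)) = Mul(164, Pow(-48, -1)) = Mul(164, Rational(-1, 48)) = Rational(-41, 12)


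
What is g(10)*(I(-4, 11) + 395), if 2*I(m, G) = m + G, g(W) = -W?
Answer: -3985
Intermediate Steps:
I(m, G) = G/2 + m/2 (I(m, G) = (m + G)/2 = (G + m)/2 = G/2 + m/2)
g(10)*(I(-4, 11) + 395) = (-1*10)*(((½)*11 + (½)*(-4)) + 395) = -10*((11/2 - 2) + 395) = -10*(7/2 + 395) = -10*797/2 = -3985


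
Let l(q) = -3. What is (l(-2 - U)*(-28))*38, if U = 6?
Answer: 3192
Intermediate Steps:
(l(-2 - U)*(-28))*38 = -3*(-28)*38 = 84*38 = 3192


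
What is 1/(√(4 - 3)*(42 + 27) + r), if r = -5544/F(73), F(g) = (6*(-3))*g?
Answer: 73/5345 ≈ 0.013658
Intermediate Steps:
F(g) = -18*g
r = 308/73 (r = -5544/((-18*73)) = -5544/(-1314) = -5544*(-1/1314) = 308/73 ≈ 4.2192)
1/(√(4 - 3)*(42 + 27) + r) = 1/(√(4 - 3)*(42 + 27) + 308/73) = 1/(√1*69 + 308/73) = 1/(1*69 + 308/73) = 1/(69 + 308/73) = 1/(5345/73) = 73/5345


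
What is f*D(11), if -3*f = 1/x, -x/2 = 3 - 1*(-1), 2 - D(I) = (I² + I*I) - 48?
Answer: -8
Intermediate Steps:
D(I) = 50 - 2*I² (D(I) = 2 - ((I² + I*I) - 48) = 2 - ((I² + I²) - 48) = 2 - (2*I² - 48) = 2 - (-48 + 2*I²) = 2 + (48 - 2*I²) = 50 - 2*I²)
x = -8 (x = -2*(3 - 1*(-1)) = -2*(3 + 1) = -2*4 = -8)
f = 1/24 (f = -⅓/(-8) = -⅓*(-⅛) = 1/24 ≈ 0.041667)
f*D(11) = (50 - 2*11²)/24 = (50 - 2*121)/24 = (50 - 242)/24 = (1/24)*(-192) = -8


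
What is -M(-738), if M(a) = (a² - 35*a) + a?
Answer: -569736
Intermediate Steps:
M(a) = a² - 34*a
-M(-738) = -(-738)*(-34 - 738) = -(-738)*(-772) = -1*569736 = -569736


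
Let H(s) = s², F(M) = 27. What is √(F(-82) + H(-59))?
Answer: 2*√877 ≈ 59.228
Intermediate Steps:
√(F(-82) + H(-59)) = √(27 + (-59)²) = √(27 + 3481) = √3508 = 2*√877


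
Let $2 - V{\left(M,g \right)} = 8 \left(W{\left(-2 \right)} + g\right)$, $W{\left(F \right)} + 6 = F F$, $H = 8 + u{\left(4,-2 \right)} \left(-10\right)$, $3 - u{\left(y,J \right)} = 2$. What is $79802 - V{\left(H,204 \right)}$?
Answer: $81416$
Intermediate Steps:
$u{\left(y,J \right)} = 1$ ($u{\left(y,J \right)} = 3 - 2 = 1$)
$H = -2$ ($H = 8 + 1 \left(-10\right) = 8 - 10 = -2$)
$W{\left(F \right)} = -6 + F^{2}$ ($W{\left(F \right)} = -6 + F F = -6 + F^{2}$)
$V{\left(M,g \right)} = 18 - 8 g$ ($V{\left(M,g \right)} = 2 - 8 \left(\left(-6 + \left(-2\right)^{2}\right) + g\right) = 2 - 8 \left(\left(-6 + 4\right) + g\right) = 2 - 8 \left(-2 + g\right) = 2 - \left(-16 + 8 g\right) = 18 - 8 g$)
$79802 - V{\left(H,204 \right)} = 79802 - \left(18 - 1632\right) = 79802 - -1614 = 79802 + 1614 = 81416$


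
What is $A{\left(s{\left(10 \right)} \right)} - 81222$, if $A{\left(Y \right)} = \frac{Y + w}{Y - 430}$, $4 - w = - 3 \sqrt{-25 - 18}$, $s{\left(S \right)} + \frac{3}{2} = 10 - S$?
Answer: $- \frac{70094591}{863} - \frac{6 i \sqrt{43}}{863} \approx -81222.0 - 0.045591 i$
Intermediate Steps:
$s{\left(S \right)} = \frac{17}{2} - S$ ($s{\left(S \right)} = - \frac{3}{2} - \left(-10 + S\right) = \frac{17}{2} - S$)
$w = 4 + 3 i \sqrt{43}$ ($w = 4 - - 3 \sqrt{-25 - 18} = 4 - - 3 \sqrt{-43} = 4 - - 3 i \sqrt{43} = 4 + 3 i \sqrt{43} \approx 4.0 + 19.672 i$)
$A{\left(Y \right)} = \frac{4 + Y + 3 i \sqrt{43}}{-430 + Y}$ ($A{\left(Y \right)} = \frac{Y + \left(4 + 3 i \sqrt{43}\right)}{Y - 430} = \frac{4 + Y + 3 i \sqrt{43}}{-430 + Y}$)
$A{\left(s{\left(10 \right)} \right)} - 81222 = \frac{4 + \left(\frac{17}{2} - 10\right) + 3 i \sqrt{43}}{-430 + \left(\frac{17}{2} - 10\right)} - 81222 = \frac{4 - \frac{3}{2} + 3 i \sqrt{43}}{-430 - \frac{3}{2}} - 81222 = \frac{\frac{5}{2} + 3 i \sqrt{43}}{- \frac{863}{2}} - 81222 = - \frac{2 \left(\frac{5}{2} + 3 i \sqrt{43}\right)}{863} - 81222 = \left(- \frac{5}{863} - \frac{6 i \sqrt{43}}{863}\right) - 81222 = - \frac{70094591}{863} - \frac{6 i \sqrt{43}}{863}$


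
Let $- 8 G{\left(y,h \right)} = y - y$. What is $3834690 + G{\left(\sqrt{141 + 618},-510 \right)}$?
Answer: $3834690$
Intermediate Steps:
$G{\left(y,h \right)} = 0$ ($G{\left(y,h \right)} = - \frac{y - y}{8} = \left(- \frac{1}{8}\right) 0 = 0$)
$3834690 + G{\left(\sqrt{141 + 618},-510 \right)} = 3834690 + 0 = 3834690$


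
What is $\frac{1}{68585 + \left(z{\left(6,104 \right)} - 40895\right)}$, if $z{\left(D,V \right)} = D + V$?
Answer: $\frac{1}{27800} \approx 3.5971 \cdot 10^{-5}$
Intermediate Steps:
$\frac{1}{68585 + \left(z{\left(6,104 \right)} - 40895\right)} = \frac{1}{68585 + \left(\left(6 + 104\right) - 40895\right)} = \frac{1}{68585 + \left(110 - 40895\right)} = \frac{1}{68585 - 40785} = \frac{1}{27800}$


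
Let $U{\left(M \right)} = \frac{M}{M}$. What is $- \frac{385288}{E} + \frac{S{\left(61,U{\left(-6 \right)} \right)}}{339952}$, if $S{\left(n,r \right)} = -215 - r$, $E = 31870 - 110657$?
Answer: $\frac{16370301023}{3347974778} \approx 4.8896$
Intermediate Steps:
$E = -78787$ ($E = 31870 - 110657 = -78787$)
$U{\left(M \right)} = 1$
$- \frac{385288}{E} + \frac{S{\left(61,U{\left(-6 \right)} \right)}}{339952} = - \frac{385288}{-78787} + \frac{-215 - 1}{339952} = \left(-385288\right) \left(- \frac{1}{78787}\right) + \left(-215 - 1\right) \frac{1}{339952} = \frac{385288}{78787} - \frac{27}{42494} = \frac{16370301023}{3347974778}$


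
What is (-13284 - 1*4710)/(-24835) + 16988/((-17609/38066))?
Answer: -16059613584334/437319515 ≈ -36723.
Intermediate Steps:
(-13284 - 1*4710)/(-24835) + 16988/((-17609/38066)) = (-13284 - 4710)*(-1/24835) + 16988/((-17609*1/38066)) = -17994*(-1/24835) + 16988/(-17609/38066) = 17994/24835 + 16988*(-38066/17609) = 17994/24835 - 646665208/17609 = -16059613584334/437319515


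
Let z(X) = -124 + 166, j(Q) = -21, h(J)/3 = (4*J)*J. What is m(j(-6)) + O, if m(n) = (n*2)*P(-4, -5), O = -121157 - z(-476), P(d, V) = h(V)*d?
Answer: -70799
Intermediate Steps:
h(J) = 12*J**2 (h(J) = 3*((4*J)*J) = 3*(4*J**2) = 12*J**2)
z(X) = 42
P(d, V) = 12*d*V**2 (P(d, V) = (12*V**2)*d = 12*d*V**2)
O = -121199 (O = -121157 - 1*42 = -121157 - 42 = -121199)
m(n) = -2400*n (m(n) = (n*2)*(12*(-4)*(-5)**2) = (2*n)*(12*(-4)*25) = (2*n)*(-1200) = -2400*n)
m(j(-6)) + O = -2400*(-21) - 121199 = 50400 - 121199 = -70799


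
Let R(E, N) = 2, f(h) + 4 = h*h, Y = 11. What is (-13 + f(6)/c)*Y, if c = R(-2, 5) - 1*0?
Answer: 33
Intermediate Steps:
f(h) = -4 + h**2 (f(h) = -4 + h*h = -4 + h**2)
c = 2 (c = 2 - 1*0 = 2 + 0 = 2)
(-13 + f(6)/c)*Y = (-13 + (-4 + 6**2)/2)*11 = (-13 + (-4 + 36)*(1/2))*11 = (-13 + 32*(1/2))*11 = (-13 + 16)*11 = 3*11 = 33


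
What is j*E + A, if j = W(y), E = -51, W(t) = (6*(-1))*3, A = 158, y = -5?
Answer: 1076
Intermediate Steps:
W(t) = -18 (W(t) = -6*3 = -18)
j = -18
j*E + A = -18*(-51) + 158 = 918 + 158 = 1076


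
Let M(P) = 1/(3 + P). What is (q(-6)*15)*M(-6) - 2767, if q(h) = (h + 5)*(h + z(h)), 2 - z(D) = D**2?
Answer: -2967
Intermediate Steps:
z(D) = 2 - D**2
q(h) = (5 + h)*(2 + h - h**2) (q(h) = (h + 5)*(h + (2 - h**2)) = (5 + h)*(2 + h - h**2))
(q(-6)*15)*M(-6) - 2767 = ((10 - 1*(-6)**3 - 4*(-6)**2 + 7*(-6))*15)/(3 - 6) - 2767 = ((10 - 1*(-216) - 4*36 - 42)*15)/(-3) - 2767 = ((10 + 216 - 144 - 42)*15)*(-1/3) - 2767 = (40*15)*(-1/3) - 2767 = 600*(-1/3) - 2767 = -200 - 2767 = -2967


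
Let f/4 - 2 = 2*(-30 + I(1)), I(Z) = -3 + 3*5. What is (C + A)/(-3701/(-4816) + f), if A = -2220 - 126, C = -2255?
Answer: 22158416/651275 ≈ 34.023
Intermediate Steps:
I(Z) = 12 (I(Z) = -3 + 15 = 12)
A = -2346
f = -136 (f = 8 + 4*(2*(-30 + 12)) = 8 + 4*(2*(-18)) = 8 + 4*(-36) = 8 - 144 = -136)
(C + A)/(-3701/(-4816) + f) = (-2255 - 2346)/(-3701/(-4816) - 136) = -4601/(-3701*(-1/4816) - 136) = -4601/(3701/4816 - 136) = -4601/(-651275/4816) = -4601*(-4816/651275) = 22158416/651275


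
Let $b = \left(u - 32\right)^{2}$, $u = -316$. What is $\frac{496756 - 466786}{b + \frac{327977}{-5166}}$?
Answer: $\frac{154825020}{625295287} \approx 0.2476$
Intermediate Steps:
$b = 121104$ ($b = \left(-316 - 32\right)^{2} = \left(-348\right)^{2} = 121104$)
$\frac{496756 - 466786}{b + \frac{327977}{-5166}} = \frac{496756 - 466786}{121104 + \frac{327977}{-5166}} = \frac{29970}{121104 + 327977 \left(- \frac{1}{5166}\right)} = \frac{29970}{121104 - \frac{327977}{5166}} = \frac{29970}{\frac{625295287}{5166}} = 29970 \cdot \frac{5166}{625295287} = \frac{154825020}{625295287}$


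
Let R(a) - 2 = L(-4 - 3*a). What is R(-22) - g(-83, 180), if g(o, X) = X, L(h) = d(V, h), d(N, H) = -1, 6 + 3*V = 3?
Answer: -179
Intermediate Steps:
V = -1 (V = -2 + (1/3)*3 = -2 + 1 = -1)
L(h) = -1
R(a) = 1 (R(a) = 2 - 1 = 1)
R(-22) - g(-83, 180) = 1 - 1*180 = 1 - 180 = -179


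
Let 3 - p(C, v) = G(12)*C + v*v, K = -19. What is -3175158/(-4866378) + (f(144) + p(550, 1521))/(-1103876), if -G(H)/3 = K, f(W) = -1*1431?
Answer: 2487094872865/895312980188 ≈ 2.7779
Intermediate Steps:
f(W) = -1431
G(H) = 57 (G(H) = -3*(-19) = 57)
p(C, v) = 3 - v² - 57*C (p(C, v) = 3 - (57*C + v*v) = 3 - (57*C + v²) = 3 - (v² + 57*C) = 3 + (-v² - 57*C) = 3 - v² - 57*C)
-3175158/(-4866378) + (f(144) + p(550, 1521))/(-1103876) = -3175158/(-4866378) + (-1431 + (3 - 1*1521² - 57*550))/(-1103876) = -3175158*(-1/4866378) + (-1431 + (3 - 1*2313441 - 31350))*(-1/1103876) = 529193/811063 + (-1431 + (3 - 2313441 - 31350))*(-1/1103876) = 529193/811063 + (-1431 - 2344788)*(-1/1103876) = 529193/811063 - 2346219*(-1/1103876) = 529193/811063 + 2346219/1103876 = 2487094872865/895312980188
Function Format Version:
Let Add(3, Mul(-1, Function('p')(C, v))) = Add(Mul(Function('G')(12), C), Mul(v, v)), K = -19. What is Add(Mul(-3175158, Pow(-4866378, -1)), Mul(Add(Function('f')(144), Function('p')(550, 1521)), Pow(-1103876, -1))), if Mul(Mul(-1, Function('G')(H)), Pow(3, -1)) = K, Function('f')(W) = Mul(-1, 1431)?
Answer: Rational(2487094872865, 895312980188) ≈ 2.7779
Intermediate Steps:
Function('f')(W) = -1431
Function('G')(H) = 57 (Function('G')(H) = Mul(-3, -19) = 57)
Function('p')(C, v) = Add(3, Mul(-1, Pow(v, 2)), Mul(-57, C)) (Function('p')(C, v) = Add(3, Mul(-1, Add(Mul(57, C), Mul(v, v)))) = Add(3, Mul(-1, Add(Mul(57, C), Pow(v, 2)))) = Add(3, Mul(-1, Add(Pow(v, 2), Mul(57, C)))) = Add(3, Add(Mul(-1, Pow(v, 2)), Mul(-57, C))) = Add(3, Mul(-1, Pow(v, 2)), Mul(-57, C)))
Add(Mul(-3175158, Pow(-4866378, -1)), Mul(Add(Function('f')(144), Function('p')(550, 1521)), Pow(-1103876, -1))) = Add(Mul(-3175158, Pow(-4866378, -1)), Mul(Add(-1431, Add(3, Mul(-1, Pow(1521, 2)), Mul(-57, 550))), Pow(-1103876, -1))) = Add(Mul(-3175158, Rational(-1, 4866378)), Mul(Add(-1431, Add(3, Mul(-1, 2313441), -31350)), Rational(-1, 1103876))) = Add(Rational(529193, 811063), Mul(Add(-1431, Add(3, -2313441, -31350)), Rational(-1, 1103876))) = Add(Rational(529193, 811063), Mul(Add(-1431, -2344788), Rational(-1, 1103876))) = Add(Rational(529193, 811063), Mul(-2346219, Rational(-1, 1103876))) = Add(Rational(529193, 811063), Rational(2346219, 1103876)) = Rational(2487094872865, 895312980188)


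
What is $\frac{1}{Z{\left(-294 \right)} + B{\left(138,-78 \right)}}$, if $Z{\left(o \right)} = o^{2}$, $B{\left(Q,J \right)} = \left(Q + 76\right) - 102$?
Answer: $\frac{1}{86548} \approx 1.1554 \cdot 10^{-5}$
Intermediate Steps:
$B{\left(Q,J \right)} = -26 + Q$ ($B{\left(Q,J \right)} = \left(76 + Q\right) - 102 = -26 + Q$)
$\frac{1}{Z{\left(-294 \right)} + B{\left(138,-78 \right)}} = \frac{1}{\left(-294\right)^{2} + \left(-26 + 138\right)} = \frac{1}{86436 + 112} = \frac{1}{86548}$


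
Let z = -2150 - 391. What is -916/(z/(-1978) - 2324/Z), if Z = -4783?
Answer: -8666068984/16750475 ≈ -517.36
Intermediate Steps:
z = -2541
-916/(z/(-1978) - 2324/Z) = -916/(-2541/(-1978) - 2324/(-4783)) = -916/(-2541*(-1/1978) - 2324*(-1/4783)) = -916/(2541/1978 + 2324/4783) = -916/16750475/9460774 = -916*9460774/16750475 = -8666068984/16750475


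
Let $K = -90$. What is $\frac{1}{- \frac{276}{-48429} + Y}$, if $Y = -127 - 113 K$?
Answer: $\frac{16143}{162124241} \approx 9.9572 \cdot 10^{-5}$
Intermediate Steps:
$Y = 10043$ ($Y = -127 - -10170 = -127 + 10170 = 10043$)
$\frac{1}{- \frac{276}{-48429} + Y} = \frac{1}{- \frac{276}{-48429} + 10043} = \frac{1}{\left(-276\right) \left(- \frac{1}{48429}\right) + 10043} = \frac{1}{\frac{92}{16143} + 10043} = \frac{1}{\frac{162124241}{16143}} = \frac{16143}{162124241}$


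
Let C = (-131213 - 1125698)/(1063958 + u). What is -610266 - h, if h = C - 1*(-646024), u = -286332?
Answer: -976922510629/777626 ≈ -1.2563e+6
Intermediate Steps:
C = -1256911/777626 (C = (-131213 - 1125698)/(1063958 - 286332) = -1256911/777626 ≈ -1.6163)
h = 502363802113/777626 (h = -1256911/777626 - 1*(-646024) = -1256911/777626 + 646024 = 502363802113/777626 ≈ 6.4602e+5)
-610266 - h = -610266 - 1*502363802113/777626 = -610266 - 502363802113/777626 = -976922510629/777626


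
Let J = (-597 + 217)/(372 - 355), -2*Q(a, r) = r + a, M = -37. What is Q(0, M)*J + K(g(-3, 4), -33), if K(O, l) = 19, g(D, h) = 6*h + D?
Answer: -6707/17 ≈ -394.53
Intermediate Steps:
g(D, h) = D + 6*h
Q(a, r) = -a/2 - r/2 (Q(a, r) = -(r + a)/2 = -(a + r)/2 = -a/2 - r/2)
J = -380/17 ≈ -22.353
Q(0, M)*J + K(g(-3, 4), -33) = (-1/2*0 - 1/2*(-37))*(-380/17) + 19 = (0 + 37/2)*(-380/17) + 19 = (37/2)*(-380/17) + 19 = -7030/17 + 19 = -6707/17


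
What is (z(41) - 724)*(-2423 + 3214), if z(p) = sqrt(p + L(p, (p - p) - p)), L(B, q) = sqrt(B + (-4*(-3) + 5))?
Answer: -572684 + 791*sqrt(41 + sqrt(58)) ≈ -5.6717e+5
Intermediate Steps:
L(B, q) = sqrt(17 + B) (L(B, q) = sqrt(B + (12 + 5)) = sqrt(B + 17) = sqrt(17 + B))
z(p) = sqrt(p + sqrt(17 + p))
(z(41) - 724)*(-2423 + 3214) = (sqrt(41 + sqrt(17 + 41)) - 724)*(-2423 + 3214) = (sqrt(41 + sqrt(58)) - 724)*791 = (-724 + sqrt(41 + sqrt(58)))*791 = -572684 + 791*sqrt(41 + sqrt(58))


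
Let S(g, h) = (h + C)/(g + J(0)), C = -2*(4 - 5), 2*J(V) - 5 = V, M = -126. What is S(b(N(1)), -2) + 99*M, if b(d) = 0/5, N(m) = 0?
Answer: -12474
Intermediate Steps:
J(V) = 5/2 + V/2
C = 2 (C = -2*(-1) = 2)
b(d) = 0 (b(d) = 0*(1/5) = 0)
S(g, h) = (2 + h)/(5/2 + g) (S(g, h) = (h + 2)/(g + (5/2 + (1/2)*0)) = (2 + h)/(g + (5/2 + 0)) = (2 + h)/(g + 5/2) = (2 + h)/(5/2 + g))
S(b(N(1)), -2) + 99*M = 2*(2 - 2)/(5 + 2*0) + 99*(-126) = 2*0/(5 + 0) - 12474 = 2*0/5 - 12474 = 2*(1/5)*0 - 12474 = 0 - 12474 = -12474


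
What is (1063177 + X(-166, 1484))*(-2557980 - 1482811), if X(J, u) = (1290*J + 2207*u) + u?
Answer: -16671127795819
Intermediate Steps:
X(J, u) = 1290*J + 2208*u
(1063177 + X(-166, 1484))*(-2557980 - 1482811) = (1063177 + (1290*(-166) + 2208*1484))*(-2557980 - 1482811) = (1063177 + (-214140 + 3276672))*(-4040791) = (1063177 + 3062532)*(-4040791) = 4125709*(-4040791) = -16671127795819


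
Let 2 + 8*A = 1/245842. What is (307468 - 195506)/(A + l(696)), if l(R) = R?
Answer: 220199696032/1368356573 ≈ 160.92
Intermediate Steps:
A = -491683/1966736 (A = -1/4 + (1/8)/245842 = -1/4 + (1/8)*(1/245842) = -1/4 + 1/1966736 = -491683/1966736 ≈ -0.25000)
(307468 - 195506)/(A + l(696)) = (307468 - 195506)/(-491683/1966736 + 696) = 111962/(1368356573/1966736) = 111962*(1966736/1368356573) = 220199696032/1368356573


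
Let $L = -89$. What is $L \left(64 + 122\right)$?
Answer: $-16554$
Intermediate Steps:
$L \left(64 + 122\right) = - 89 \left(64 + 122\right) = \left(-89\right) 186 = -16554$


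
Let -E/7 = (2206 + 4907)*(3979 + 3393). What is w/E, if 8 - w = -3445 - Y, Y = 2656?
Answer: -6109/367059252 ≈ -1.6643e-5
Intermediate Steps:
E = -367059252 (E = -7*(2206 + 4907)*(3979 + 3393) = -49791*7372 = -7*52437036 = -367059252)
w = 6109 (w = 8 - (-3445 - 1*2656) = 8 - (-3445 - 2656) = 8 - 1*(-6101) = 8 + 6101 = 6109)
w/E = 6109/(-367059252) = 6109*(-1/367059252) = -6109/367059252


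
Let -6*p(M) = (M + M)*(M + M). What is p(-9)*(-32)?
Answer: 1728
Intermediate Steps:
p(M) = -2*M**2/3 (p(M) = -(M + M)*(M + M)/6 = -2*M*2*M/6 = -2*M**2/3)
p(-9)*(-32) = -2/3*(-9)**2*(-32) = -2/3*81*(-32) = -54*(-32) = 1728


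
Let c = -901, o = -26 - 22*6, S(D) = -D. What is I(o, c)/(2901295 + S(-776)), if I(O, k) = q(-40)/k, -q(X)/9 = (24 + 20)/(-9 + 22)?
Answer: 132/11330652541 ≈ 1.1650e-8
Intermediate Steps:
o = -158 (o = -26 - 132 = -158)
q(X) = -396/13 (q(X) = -9*(24 + 20)/(-9 + 22) = -396/13)
I(O, k) = -396/(13*k)
I(o, c)/(2901295 + S(-776)) = (-396/13/(-901))/(2901295 - 1*(-776)) = (-396/13*(-1/901))/(2901295 + 776) = (396/11713)/2902071 = (396/11713)*(1/2902071) = 132/11330652541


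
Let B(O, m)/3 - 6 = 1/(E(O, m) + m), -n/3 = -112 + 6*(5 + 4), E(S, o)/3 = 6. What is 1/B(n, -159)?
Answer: 47/845 ≈ 0.055621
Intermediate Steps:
E(S, o) = 18 (E(S, o) = 3*6 = 18)
n = 174 (n = -3*(-112 + 6*(5 + 4)) = -3*(-112 + 6*9) = -3*(-112 + 54) = -3*(-58) = 174)
B(O, m) = 18 + 3/(18 + m)
1/B(n, -159) = 1/(3*(109 + 6*(-159))/(18 - 159)) = 1/(3*(109 - 954)/(-141)) = 1/(3*(-1/141)*(-845)) = 1/(845/47) = 47/845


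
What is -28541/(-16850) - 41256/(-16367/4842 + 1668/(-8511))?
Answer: 9550693449026471/827761827350 ≈ 11538.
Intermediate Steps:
-28541/(-16850) - 41256/(-16367/4842 + 1668/(-8511)) = -28541*(-1/16850) - 41256/(-16367*1/4842 + 1668*(-1/8511)) = 28541/16850 - 41256/(-16367/4842 - 556/2837) = 28541/16850 - 41256/(-49125331/13736754) = 28541/16850 - 41256*(-13736754/49125331) = 28541/16850 + 566723523024/49125331 = 9550693449026471/827761827350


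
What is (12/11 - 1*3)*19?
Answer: -399/11 ≈ -36.273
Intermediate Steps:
(12/11 - 1*3)*19 = (12*(1/11) - 3)*19 = (12/11 - 3)*19 = -21/11*19 = -399/11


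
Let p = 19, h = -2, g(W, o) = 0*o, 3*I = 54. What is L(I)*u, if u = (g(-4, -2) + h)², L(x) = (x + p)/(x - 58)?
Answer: -37/10 ≈ -3.7000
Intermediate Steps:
I = 18 (I = (⅓)*54 = 18)
g(W, o) = 0
L(x) = (19 + x)/(-58 + x) (L(x) = (x + 19)/(x - 58) = (19 + x)/(-58 + x))
u = 4 (u = (0 - 2)² = (-2)² = 4)
L(I)*u = ((19 + 18)/(-58 + 18))*4 = (37/(-40))*4 = -1/40*37*4 = -37/40*4 = -37/10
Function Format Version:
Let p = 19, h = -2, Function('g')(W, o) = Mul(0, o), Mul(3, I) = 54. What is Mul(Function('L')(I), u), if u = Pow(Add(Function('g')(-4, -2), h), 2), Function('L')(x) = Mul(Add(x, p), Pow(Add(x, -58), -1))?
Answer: Rational(-37, 10) ≈ -3.7000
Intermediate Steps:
I = 18 (I = Mul(Rational(1, 3), 54) = 18)
Function('g')(W, o) = 0
Function('L')(x) = Mul(Pow(Add(-58, x), -1), Add(19, x)) (Function('L')(x) = Mul(Add(x, 19), Pow(Add(x, -58), -1)) = Mul(Add(19, x), Pow(Add(-58, x), -1)) = Mul(Pow(Add(-58, x), -1), Add(19, x)))
u = 4 (u = Pow(Add(0, -2), 2) = Pow(-2, 2) = 4)
Mul(Function('L')(I), u) = Mul(Mul(Pow(Add(-58, 18), -1), Add(19, 18)), 4) = Mul(Mul(Pow(-40, -1), 37), 4) = Mul(Mul(Rational(-1, 40), 37), 4) = Mul(Rational(-37, 40), 4) = Rational(-37, 10)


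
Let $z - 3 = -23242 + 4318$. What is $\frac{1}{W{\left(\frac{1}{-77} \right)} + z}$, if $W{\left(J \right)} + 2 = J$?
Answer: $- \frac{77}{1457072} \approx -5.2846 \cdot 10^{-5}$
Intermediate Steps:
$W{\left(J \right)} = -2 + J$
$z = -18921$ ($z = 3 + \left(-23242 + 4318\right) = 3 - 18924 = -18921$)
$\frac{1}{W{\left(\frac{1}{-77} \right)} + z} = \frac{1}{\left(-2 + \frac{1}{-77}\right) - 18921} = \frac{1}{\left(-2 - \frac{1}{77}\right) - 18921} = \frac{1}{- \frac{155}{77} - 18921} = \frac{1}{- \frac{1457072}{77}} = - \frac{77}{1457072}$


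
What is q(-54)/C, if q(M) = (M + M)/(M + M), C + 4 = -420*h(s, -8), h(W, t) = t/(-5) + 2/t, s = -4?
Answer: -1/571 ≈ -0.0017513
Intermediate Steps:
h(W, t) = 2/t - t/5 (h(W, t) = t*(-⅕) + 2/t = -t/5 + 2/t = 2/t - t/5)
C = -571 (C = -4 - 420*(2/(-8) - ⅕*(-8)) = -4 - 420*(2*(-⅛) + 8/5) = -4 - 420*(-¼ + 8/5) = -4 - 420*27/20 = -4 - 567 = -571)
q(M) = 1 (q(M) = (2*M)/((2*M)) = (2*M)*(1/(2*M)) = 1)
q(-54)/C = 1/(-571) = 1*(-1/571) = -1/571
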